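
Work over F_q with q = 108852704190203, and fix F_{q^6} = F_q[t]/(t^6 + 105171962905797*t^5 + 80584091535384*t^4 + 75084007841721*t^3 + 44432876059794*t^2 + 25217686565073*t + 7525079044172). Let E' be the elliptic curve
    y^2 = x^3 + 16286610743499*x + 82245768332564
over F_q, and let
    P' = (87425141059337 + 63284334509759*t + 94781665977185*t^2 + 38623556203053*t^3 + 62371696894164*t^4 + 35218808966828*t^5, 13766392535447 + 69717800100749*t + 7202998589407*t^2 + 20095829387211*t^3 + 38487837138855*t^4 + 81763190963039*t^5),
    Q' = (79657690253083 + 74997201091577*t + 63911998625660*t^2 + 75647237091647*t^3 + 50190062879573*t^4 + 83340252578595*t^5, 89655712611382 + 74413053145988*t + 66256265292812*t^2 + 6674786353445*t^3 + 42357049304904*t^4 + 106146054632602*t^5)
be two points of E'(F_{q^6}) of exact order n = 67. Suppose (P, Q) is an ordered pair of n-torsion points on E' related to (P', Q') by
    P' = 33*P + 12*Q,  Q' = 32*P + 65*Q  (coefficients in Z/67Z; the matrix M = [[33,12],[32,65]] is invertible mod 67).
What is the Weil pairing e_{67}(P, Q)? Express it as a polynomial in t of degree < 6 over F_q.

24844531929162 + 21628180003748*t + 103991340976266*t^2 + 85013727446114*t^3 + 79529029319421*t^4 + 71523547514711*t^5

e_{67}(aP+bQ,cP+dQ) = e_{67}(P,Q)^(ad-bc); with (a,b,c,d)=(33,12,32,65) this gives the det-67 law.
Inverting 19 mod 67: 60. Thus e_{67}(P,Q) = e(P',Q')^{60}.
Build f_{67,P'} and f_{67,Q'} via the 7-bit ladder of 67=1000011_2; evaluate at shifted divisors; quotient in F_{108852704190203^6}.
f_P(D_Q)/f_Q(D_P) = 105176355400722 + 32212923364497*t + 57607119096537*t^2 + 86366965208739*t^3 + 83571083392217*t^4 + 86339991915227*t^5.
(105176355400722 + 32212923364497*t + 57607119096537*t^2 + 86366965208739*t^3 + 83571083392217*t^4 + 86339991915227*t^5)^{60} mod (108852704190203,f) = 24844531929162 + 21628180003748*t + 103991340976266*t^2 + 85013727446114*t^3 + 79529029319421*t^4 + 71523547514711*t^5.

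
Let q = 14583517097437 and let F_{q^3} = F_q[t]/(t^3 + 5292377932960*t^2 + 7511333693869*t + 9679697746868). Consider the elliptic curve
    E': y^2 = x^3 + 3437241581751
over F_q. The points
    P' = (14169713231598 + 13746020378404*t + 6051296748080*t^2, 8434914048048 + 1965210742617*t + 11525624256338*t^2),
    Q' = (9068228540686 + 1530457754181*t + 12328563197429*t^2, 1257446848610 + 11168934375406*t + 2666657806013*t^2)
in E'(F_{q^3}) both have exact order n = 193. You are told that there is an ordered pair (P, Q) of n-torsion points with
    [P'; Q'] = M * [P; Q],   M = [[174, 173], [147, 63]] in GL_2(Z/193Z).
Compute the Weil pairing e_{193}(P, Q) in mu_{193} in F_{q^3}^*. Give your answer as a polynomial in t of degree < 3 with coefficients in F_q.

8213925257528 + 1493168552475*t + 5465546429055*t^2

Since e_{193}(P,P)=e_{193}(Q,Q)=1 and e_{193}(Q,P)=e_{193}(P,Q)^{-1}, expanding e_{193}(174*P + 173*Q,147*P + 63*Q) leaves e(P,Q)^det(M).
det(M) mod 193 = 6; its inverse in (Z/193)^* is 161 (check: 6*161 mod 193 = 1).
8-bit Miller (11000001) on E'/F_{14583517097437} with a'=0, b'=3437241581751: accumulate tangent/chord ratios at Q'+S and P'+S'.
f_P(D_Q)/f_Q(D_P) = 9969115181554 + 4309662417822*t + 480297110474*t^2.
(9969115181554 + 4309662417822*t + 480297110474*t^2)^{161} mod (14583517097437,f) = 8213925257528 + 1493168552475*t + 5465546429055*t^2.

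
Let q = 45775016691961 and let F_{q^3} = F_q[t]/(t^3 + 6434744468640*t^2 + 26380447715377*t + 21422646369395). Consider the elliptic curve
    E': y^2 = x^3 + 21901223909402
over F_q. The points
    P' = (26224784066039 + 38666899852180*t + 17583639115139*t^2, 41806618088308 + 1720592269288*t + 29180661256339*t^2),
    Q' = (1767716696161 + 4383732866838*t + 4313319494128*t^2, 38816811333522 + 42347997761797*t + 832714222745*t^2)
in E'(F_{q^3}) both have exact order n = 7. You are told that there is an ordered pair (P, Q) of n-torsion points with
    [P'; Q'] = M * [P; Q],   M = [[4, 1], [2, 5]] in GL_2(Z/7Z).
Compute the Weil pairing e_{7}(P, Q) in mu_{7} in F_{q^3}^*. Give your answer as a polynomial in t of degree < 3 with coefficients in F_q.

36747618946490 + 40894859614430*t + 18781211649034*t^2

Since e_{7}(P,P)=e_{7}(Q,Q)=1 and e_{7}(Q,P)=e_{7}(P,Q)^{-1}, expanding e_{7}(4*P + 1*Q,2*P + 5*Q) leaves e(P,Q)^det(M).
det(M) mod 7 = 4; its inverse in (Z/7)^* is 2 (check: 4*2 mod 7 = 1).
Double-and-add over 111: 3-1 doublings, 3-1 additions; each step l_{T,T}/v_{2T} or l_{T,P'}/v at Q'+S for random S.
So e_{7}(P',Q') = 33592128001191 + 18772220764453*t + 34942991828224*t^2.
Hence e(P,Q) = 36747618946490 + 40894859614430*t + 18781211649034*t^2 in F_{45775016691961^3}^*.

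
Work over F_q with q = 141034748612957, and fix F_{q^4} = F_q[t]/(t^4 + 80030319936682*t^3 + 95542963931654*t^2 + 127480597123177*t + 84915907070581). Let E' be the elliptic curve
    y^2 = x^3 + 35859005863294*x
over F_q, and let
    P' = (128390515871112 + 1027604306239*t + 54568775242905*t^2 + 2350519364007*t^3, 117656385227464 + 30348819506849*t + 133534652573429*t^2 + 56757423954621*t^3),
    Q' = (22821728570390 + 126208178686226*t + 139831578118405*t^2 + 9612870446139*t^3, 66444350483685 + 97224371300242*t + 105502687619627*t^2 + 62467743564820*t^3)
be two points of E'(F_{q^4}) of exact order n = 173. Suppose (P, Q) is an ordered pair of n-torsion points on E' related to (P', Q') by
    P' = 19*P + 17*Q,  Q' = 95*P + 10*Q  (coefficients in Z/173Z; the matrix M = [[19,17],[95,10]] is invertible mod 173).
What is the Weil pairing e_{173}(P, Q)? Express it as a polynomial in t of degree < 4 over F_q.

113467485013954 + 59132986268403*t + 44458786332750*t^2 + 79395997242605*t^3

The 173-Weil pairing on E[173] over F_{141034748612957} is alternating-bilinear: e_{173}(P',Q') = e_{173}(P,Q)^det(M).
Hence e(P,Q) = e(P',Q')^{135} where 135 = 132^{-1} mod 173.
Build f_{173,P'} and f_{173,Q'} via the 8-bit ladder of 173=10101101_2; evaluate at shifted divisors; quotient in F_{141034748612957^4}.
e_{173}(P',Q') = 61228083468197 + 49141653657361*t + 35062244528513*t^2 + 13514439439312*t^3.
e_{173}(P,Q) = (61228083468197 + 49141653657361*t + 35062244528513*t^2 + 13514439439312*t^3)^{135} = 113467485013954 + 59132986268403*t + 44458786332750*t^2 + 79395997242605*t^3.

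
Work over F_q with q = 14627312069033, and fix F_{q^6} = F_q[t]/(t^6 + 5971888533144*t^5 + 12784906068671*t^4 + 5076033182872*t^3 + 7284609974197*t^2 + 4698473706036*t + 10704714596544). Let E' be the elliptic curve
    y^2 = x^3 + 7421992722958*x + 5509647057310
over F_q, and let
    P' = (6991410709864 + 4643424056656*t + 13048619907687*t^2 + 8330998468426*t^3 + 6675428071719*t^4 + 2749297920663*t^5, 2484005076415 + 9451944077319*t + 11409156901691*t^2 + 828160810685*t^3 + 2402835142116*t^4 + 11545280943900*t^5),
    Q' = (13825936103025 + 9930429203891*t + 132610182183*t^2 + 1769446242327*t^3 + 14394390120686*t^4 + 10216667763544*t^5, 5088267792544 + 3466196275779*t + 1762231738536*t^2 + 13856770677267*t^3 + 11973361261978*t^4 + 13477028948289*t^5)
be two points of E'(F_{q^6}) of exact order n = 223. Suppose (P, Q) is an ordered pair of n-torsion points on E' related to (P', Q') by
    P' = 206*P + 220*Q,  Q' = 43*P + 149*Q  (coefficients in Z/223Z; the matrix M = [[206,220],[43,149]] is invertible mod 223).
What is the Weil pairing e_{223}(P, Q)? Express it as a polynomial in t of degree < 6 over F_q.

e_{223}(aP+bQ,cP+dQ) = e_{223}(P,Q)^(ad-bc); with (a,b,c,d)=(206,220,43,149) this gives the det-223 law.
206*149 - 220*43 = 21234; reduced mod 223: det = 49, inverse 132.
Build f_{223,P'} and f_{223,Q'} via the 8-bit ladder of 223=11011111_2; evaluate at shifted divisors; quotient in F_{14627312069033^6}.
The quotient is 9938362665070 + 2000285802133*t + 6808589018639*t^2 + 4697926291040*t^3 + 9483214868864*t^4 + 575612494138*t^5.
Thus e_{223}(P,Q) = 5241404205672 + 1549781699050*t + 4447766462297*t^2 + 7652320655385*t^3 + 8897041300618*t^4 + 8891399372445*t^5.

5241404205672 + 1549781699050*t + 4447766462297*t^2 + 7652320655385*t^3 + 8897041300618*t^4 + 8891399372445*t^5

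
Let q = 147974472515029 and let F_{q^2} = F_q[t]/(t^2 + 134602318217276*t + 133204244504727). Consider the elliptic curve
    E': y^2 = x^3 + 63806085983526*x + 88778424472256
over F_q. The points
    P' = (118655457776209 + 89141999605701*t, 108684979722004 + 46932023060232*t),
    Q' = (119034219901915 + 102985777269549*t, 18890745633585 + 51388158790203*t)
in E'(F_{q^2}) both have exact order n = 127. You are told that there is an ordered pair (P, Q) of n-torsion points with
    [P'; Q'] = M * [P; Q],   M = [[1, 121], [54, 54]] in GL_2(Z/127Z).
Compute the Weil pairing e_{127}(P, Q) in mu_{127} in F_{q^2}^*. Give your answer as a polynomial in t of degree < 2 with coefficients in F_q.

e_{127} is bilinear + alternating on E[127], so e_{127}(1*P + 121*Q, 54*P + 54*Q) = e_{127}(P,Q)^(1*54-121*54).
So e_{127}(P,Q) = e_{127}(P',Q')^{42}, since 124*42 = 1 mod 127.
Miller loop for e_{127} over F_{147974472515029^2}: bits of 127 = 1111111; 6 double steps + 6 add steps, l/v at each.
The quotient is 44079461660755 + 91973306657389*t.
(44079461660755 + 91973306657389*t)^{42} mod (147974472515029,f) = 146054068164120 + 135585846522923*t.

146054068164120 + 135585846522923*t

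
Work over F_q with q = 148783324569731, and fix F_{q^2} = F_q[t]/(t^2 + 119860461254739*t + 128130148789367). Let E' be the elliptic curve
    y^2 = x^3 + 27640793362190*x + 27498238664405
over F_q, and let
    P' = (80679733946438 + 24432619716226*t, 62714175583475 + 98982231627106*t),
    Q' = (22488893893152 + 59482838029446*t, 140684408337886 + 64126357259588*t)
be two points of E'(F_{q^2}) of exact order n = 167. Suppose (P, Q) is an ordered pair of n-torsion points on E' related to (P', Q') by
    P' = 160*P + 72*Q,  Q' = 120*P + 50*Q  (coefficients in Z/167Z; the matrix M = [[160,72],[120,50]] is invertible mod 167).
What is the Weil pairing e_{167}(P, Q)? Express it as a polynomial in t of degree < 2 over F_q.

Under M = [[160,72],[120,50]] in GL_2(Z/167), e_{167}(P',Q') = e_{167}(P,Q)^(160*50-72*120 mod 167).
160*50 - 72*120 = -640; reduced mod 167: det = 28, inverse 6.
Double-and-add over 10100111: 8-1 doublings, 5-1 additions; each step l_{T,T}/v_{2T} or l_{T,P'}/v at Q'+S for random S.
Result: e(P',Q') = 44404012063918 + 17975676893879*t.
Hence e(P,Q) = 94537735290405 + 108307482693900*t in F_{148783324569731^2}^*.

94537735290405 + 108307482693900*t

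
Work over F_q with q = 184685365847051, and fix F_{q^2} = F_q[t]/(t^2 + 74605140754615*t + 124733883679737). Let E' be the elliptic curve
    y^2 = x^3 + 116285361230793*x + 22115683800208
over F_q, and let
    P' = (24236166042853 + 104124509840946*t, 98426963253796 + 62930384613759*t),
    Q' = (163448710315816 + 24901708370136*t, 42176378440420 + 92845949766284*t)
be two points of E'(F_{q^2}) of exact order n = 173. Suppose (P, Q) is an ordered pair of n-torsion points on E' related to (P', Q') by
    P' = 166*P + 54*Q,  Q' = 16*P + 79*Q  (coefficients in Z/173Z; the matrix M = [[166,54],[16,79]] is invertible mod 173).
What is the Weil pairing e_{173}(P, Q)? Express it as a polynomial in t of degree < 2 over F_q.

125703137370273 + 106818987035992*t

Since e_{173}(P,P)=e_{173}(Q,Q)=1 and e_{173}(Q,P)=e_{173}(P,Q)^{-1}, expanding e_{173}(166*P + 54*Q,16*P + 79*Q) leaves e(P,Q)^det(M).
So e_{173}(P,Q) = e_{173}(P',Q')^{152}, since 140*152 = 1 mod 173.
8-bit Miller (10101101) on E'/F_{184685365847051} with a'=116285361230793, b'=22115683800208: accumulate tangent/chord ratios at Q'+S and P'+S'.
The quotient is 106475468630885 + 61824616501924*t.
Finally e_{173}(P,Q) = 125703137370273 + 106818987035992*t.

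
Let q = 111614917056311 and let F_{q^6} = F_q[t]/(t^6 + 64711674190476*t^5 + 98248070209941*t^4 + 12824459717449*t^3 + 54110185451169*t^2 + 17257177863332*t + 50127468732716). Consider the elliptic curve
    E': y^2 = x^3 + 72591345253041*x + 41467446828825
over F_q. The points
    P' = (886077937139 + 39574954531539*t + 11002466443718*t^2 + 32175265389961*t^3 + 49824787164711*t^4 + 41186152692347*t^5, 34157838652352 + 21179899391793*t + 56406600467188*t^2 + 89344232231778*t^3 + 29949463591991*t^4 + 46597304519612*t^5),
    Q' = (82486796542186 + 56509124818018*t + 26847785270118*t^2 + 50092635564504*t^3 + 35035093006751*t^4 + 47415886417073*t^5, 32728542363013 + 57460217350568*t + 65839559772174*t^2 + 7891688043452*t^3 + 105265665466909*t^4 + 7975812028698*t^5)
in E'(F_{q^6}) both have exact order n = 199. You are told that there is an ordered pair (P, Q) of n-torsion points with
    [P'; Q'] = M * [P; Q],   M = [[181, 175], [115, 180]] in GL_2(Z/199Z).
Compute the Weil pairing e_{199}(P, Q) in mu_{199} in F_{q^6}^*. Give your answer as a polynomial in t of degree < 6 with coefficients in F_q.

22722164995324 + 43295160979033*t + 92063457274516*t^2 + 15136096661643*t^3 + 96867958015159*t^4 + 89306339997396*t^5

Since e_{199}(P,P)=e_{199}(Q,Q)=1 and e_{199}(Q,P)=e_{199}(P,Q)^{-1}, expanding e_{199}(181*P + 175*Q,115*P + 180*Q) leaves e(P,Q)^det(M).
So e_{199}(P,Q) = e_{199}(P',Q')^{182}, since 117*182 = 1 mod 199.
n = 199 = (11000111)_2 (8 bits, wt 5); accumulate f_{199,P'}(Q'+S)/f_{199,P'}(S) along the 7-step ladder.
e_{199}(P',Q') = 52997118236827 + 101491663904030*t + 76700566365367*t^2 + 27878099988600*t^3 + 2102817117241*t^4 + 486503085769*t^5.
Hence e(P,Q) = 22722164995324 + 43295160979033*t + 92063457274516*t^2 + 15136096661643*t^3 + 96867958015159*t^4 + 89306339997396*t^5 in F_{111614917056311^6}^*.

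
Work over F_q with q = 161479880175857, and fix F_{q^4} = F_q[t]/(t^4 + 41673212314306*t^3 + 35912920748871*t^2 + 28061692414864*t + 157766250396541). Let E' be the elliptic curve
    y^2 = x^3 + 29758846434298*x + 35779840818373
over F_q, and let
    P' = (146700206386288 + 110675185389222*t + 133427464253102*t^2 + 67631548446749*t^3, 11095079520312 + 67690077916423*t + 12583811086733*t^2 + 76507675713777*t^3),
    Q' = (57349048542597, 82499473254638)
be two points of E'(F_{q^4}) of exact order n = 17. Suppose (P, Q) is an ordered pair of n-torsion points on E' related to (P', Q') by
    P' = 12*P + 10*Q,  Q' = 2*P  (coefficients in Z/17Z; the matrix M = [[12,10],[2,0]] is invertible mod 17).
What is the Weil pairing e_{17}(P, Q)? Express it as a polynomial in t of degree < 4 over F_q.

Under M = [[12,10],[2,0]] in GL_2(Z/17), e_{17}(P',Q') = e_{17}(P,Q)^(12*0-10*2 mod 17).
det M = 12*0 - 10*2 = -20 = 14 (mod 17); 14^{-1} = 11 (mod 17).
Run Miller on y^2=x^3+29758846434298*x+35779840818373 over F_{161479880175857}: ladder 10001 (5 bits); e = f_P(D_Q)/f_Q(D_P).
Miller gives e_{17}(P',Q') = 48866124405912 + 158991032426325*t + 121249232545616*t^2 + 99994534813887*t^3 in F_{161479880175857^4}.
(48866124405912 + 158991032426325*t + 121249232545616*t^2 + 99994534813887*t^3)^{11} mod (161479880175857,f) = 36455449920500 + 96109321378308*t + 100182464457090*t^2 + 131355318103707*t^3.

36455449920500 + 96109321378308*t + 100182464457090*t^2 + 131355318103707*t^3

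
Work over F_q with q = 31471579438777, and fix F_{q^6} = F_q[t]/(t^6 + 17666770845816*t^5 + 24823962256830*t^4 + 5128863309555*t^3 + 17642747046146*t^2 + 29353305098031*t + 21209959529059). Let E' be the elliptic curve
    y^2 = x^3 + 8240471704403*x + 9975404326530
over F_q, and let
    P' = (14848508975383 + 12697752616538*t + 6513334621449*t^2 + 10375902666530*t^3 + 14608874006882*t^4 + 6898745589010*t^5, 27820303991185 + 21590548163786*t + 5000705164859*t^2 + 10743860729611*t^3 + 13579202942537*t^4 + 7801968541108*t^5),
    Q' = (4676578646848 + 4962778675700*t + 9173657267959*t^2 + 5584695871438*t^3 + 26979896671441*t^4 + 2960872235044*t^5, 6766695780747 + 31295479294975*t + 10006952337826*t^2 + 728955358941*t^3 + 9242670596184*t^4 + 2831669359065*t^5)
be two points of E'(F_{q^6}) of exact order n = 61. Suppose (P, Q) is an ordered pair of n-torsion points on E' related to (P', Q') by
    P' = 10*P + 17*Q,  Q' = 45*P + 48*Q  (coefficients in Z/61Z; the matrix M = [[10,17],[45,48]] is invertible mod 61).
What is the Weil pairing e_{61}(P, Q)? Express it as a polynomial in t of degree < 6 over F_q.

e_{61} is bilinear + alternating on E[61], so e_{61}(10*P + 17*Q, 45*P + 48*Q) = e_{61}(P,Q)^(10*48-17*45).
det M = 10*48 - 17*45 = -285 = 20 (mod 61); 20^{-1} = 58 (mod 61).
n = 61 = (111101)_2 (6 bits, wt 5); accumulate f_{61,P'}(Q'+S)/f_{61,P'}(S) along the 5-step ladder.
Miller gives e_{61}(P',Q') = 27798568227606 + 2492712895813*t + 14643315478205*t^2 + 9765941704728*t^3 + 19727640082899*t^4 + 23762483421637*t^5 in F_{31471579438777^6}.
Raise to 58: e(P,Q) = 207332358076 + 30649844146738*t + 27297187741762*t^2 + 24874553696525*t^3 + 2617508683767*t^4 + 15625933677243*t^5 in mu_{61}.

207332358076 + 30649844146738*t + 27297187741762*t^2 + 24874553696525*t^3 + 2617508683767*t^4 + 15625933677243*t^5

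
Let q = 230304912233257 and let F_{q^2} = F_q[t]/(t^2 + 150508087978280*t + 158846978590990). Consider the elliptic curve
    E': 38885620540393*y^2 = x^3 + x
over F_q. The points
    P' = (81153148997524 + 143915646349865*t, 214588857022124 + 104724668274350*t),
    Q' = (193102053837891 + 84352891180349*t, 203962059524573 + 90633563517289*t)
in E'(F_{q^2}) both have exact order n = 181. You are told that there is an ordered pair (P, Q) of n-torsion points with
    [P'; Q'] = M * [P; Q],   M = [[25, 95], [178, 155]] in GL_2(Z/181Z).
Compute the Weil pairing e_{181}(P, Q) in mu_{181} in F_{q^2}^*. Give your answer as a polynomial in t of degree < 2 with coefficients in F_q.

111005642357347 + 155973592692690*t

Under M = [[25,95],[178,155]] in GL_2(Z/181), e_{181}(P',Q') = e_{181}(P,Q)^(25*155-95*178 mod 181).
25*155 - 95*178 = -13035; reduced mod 181: det = 178, inverse 60.
Montgomery->Weierstrass: x_W = 57905847194674*x, y_W=57905847194674*y on F_{230304912233257}; lands on y^2=x^3+98478953939779*x.
8-bit Miller (10110101) on E'/F_{230304912233257} with a'=98478953939779, b'=0: accumulate tangent/chord ratios at Q'+S and P'+S'.
Result: e(P',Q') = 74342709601497 + 73893591091788*t.
e_{181}(P,Q) = (74342709601497 + 73893591091788*t)^{60} = 111005642357347 + 155973592692690*t.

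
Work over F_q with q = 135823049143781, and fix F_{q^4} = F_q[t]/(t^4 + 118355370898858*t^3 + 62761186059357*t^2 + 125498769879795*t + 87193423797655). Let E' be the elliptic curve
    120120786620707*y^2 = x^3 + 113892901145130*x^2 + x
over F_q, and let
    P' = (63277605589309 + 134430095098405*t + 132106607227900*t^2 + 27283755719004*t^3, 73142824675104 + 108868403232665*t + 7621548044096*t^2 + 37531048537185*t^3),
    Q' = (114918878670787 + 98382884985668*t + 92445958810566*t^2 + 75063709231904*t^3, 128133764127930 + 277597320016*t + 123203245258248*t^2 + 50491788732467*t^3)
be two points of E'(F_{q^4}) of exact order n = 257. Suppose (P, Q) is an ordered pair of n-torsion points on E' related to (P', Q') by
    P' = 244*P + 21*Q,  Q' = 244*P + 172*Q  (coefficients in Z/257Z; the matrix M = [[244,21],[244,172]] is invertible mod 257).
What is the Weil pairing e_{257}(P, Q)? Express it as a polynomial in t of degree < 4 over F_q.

e_{257}(aP+bQ,cP+dQ) = e_{257}(P,Q)^(ad-bc); with (a,b,c,d)=(244,21,244,172) this gives the det-257 law.
det(M) mod 257 = 93; its inverse in (Z/257)^* is 152 (check: 93*152 mod 257 = 1).
(x,y)|->(18568852851120x+54578112633367,18568852851120y) sends E' to y^2=x^3+6716405435588*x+26236528043318.
9-bit Miller (100000001) on E'/F_{135823049143781} with a'=6716405435588, b'=26236528043318: accumulate tangent/chord ratios at Q'+S and P'+S'.
f_P(D_Q)/f_Q(D_P) = 64454305271367 + 88619295918015*t + 62323578490435*t^2 + 38865789145379*t^3.
Thus e_{257}(P,Q) = 98710711075951 + 123950855403373*t + 94927051385423*t^2 + 3204644977364*t^3.

98710711075951 + 123950855403373*t + 94927051385423*t^2 + 3204644977364*t^3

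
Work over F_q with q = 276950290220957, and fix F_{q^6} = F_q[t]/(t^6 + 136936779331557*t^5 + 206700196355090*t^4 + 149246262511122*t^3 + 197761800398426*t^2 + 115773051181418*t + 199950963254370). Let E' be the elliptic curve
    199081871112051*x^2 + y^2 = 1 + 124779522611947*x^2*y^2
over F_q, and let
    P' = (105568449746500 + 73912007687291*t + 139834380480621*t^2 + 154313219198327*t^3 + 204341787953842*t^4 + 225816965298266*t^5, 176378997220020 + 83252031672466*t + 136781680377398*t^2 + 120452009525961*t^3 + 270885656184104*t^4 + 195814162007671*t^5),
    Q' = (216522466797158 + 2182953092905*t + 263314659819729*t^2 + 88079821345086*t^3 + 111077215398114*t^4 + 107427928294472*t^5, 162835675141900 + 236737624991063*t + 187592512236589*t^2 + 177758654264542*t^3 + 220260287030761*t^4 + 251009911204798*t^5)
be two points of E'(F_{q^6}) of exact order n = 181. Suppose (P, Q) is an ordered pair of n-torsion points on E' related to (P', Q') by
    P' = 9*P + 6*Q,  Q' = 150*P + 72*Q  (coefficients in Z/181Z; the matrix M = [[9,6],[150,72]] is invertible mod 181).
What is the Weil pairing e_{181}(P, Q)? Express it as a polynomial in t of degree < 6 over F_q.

e_{181} is bilinear + alternating on E[181], so e_{181}(9*P + 6*Q, 150*P + 72*Q) = e_{181}(P,Q)^(9*72-6*150).
det(M) mod 181 = 110; its inverse in (Z/181)^* is 130 (check: 110*130 mod 181 = 1).
Map (x,y)_Ed via u=(1+y)/(1-y), v=(1+y)/((1-y)x) to Montgomery A=111190548661442,B=63762537598204; then to (a',b')=(92934384857017,237475047243994).
Build f_{181,P'} and f_{181,Q'} via the 8-bit ladder of 181=10110101_2; evaluate at shifted divisors; quotient in F_{276950290220957^6}.
f_P(D_Q)/f_Q(D_P) = 79550474657953 + 15535606497180*t + 155944355715162*t^2 + 88088129312640*t^3 + 157483749315607*t^4 + 90432703484521*t^5.
Thus e_{181}(P,Q) = 91054949554658 + 5073510714674*t + 213620442722065*t^2 + 64488905192323*t^3 + 55845370725361*t^4 + 267481412358098*t^5.

91054949554658 + 5073510714674*t + 213620442722065*t^2 + 64488905192323*t^3 + 55845370725361*t^4 + 267481412358098*t^5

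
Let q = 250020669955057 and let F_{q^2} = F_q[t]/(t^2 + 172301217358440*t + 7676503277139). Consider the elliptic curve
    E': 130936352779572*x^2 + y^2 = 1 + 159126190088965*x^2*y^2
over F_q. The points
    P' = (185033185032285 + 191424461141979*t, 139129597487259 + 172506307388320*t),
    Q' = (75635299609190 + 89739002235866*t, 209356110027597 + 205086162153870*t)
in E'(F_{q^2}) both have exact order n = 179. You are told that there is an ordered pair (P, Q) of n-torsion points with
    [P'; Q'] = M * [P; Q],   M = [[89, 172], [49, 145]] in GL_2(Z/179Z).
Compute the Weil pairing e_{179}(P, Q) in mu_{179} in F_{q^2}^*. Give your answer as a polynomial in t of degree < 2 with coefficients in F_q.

e_{179} is bilinear + alternating on E[179], so e_{179}(89*P + 172*Q, 49*P + 145*Q) = e_{179}(P,Q)^(89*145-172*49).
Hence e(P,Q) = e(P',Q')^{90} where 90 = 2^{-1} mod 179.
Map (x,y)_Ed via u=(1+y)/(1-y), v=(1+y)/((1-y)x) to Montgomery A=238143008689942,B=247291552714789; then to (a',b')=(193489458365919,245880165158153).
Miller loop for e_{179} over F_{250020669955057^2}: bits of 179 = 10110011; 7 double steps + 4 add steps, l/v at each.
So e_{179}(P',Q') = 157711198209208 + 228905329384859*t.
e_{179}(P,Q) = (157711198209208 + 228905329384859*t)^{90} = 69166120300600 + 162562994937089*t.

69166120300600 + 162562994937089*t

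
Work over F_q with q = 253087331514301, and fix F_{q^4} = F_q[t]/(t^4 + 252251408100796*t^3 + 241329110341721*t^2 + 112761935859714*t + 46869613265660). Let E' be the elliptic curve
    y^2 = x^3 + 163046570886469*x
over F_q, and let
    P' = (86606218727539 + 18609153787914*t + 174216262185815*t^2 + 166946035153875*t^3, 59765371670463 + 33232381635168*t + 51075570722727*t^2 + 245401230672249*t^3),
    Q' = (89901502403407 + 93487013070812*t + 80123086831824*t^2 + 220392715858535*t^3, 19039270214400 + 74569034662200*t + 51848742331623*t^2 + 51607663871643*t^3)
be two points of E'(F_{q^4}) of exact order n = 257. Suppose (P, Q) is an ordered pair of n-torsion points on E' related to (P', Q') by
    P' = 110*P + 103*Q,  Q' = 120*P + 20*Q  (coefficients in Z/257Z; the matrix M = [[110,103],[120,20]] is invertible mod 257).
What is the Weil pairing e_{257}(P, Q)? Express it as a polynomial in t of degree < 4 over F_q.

99763246467695 + 152102892807783*t + 200571766161220*t^2 + 63351152028608*t^3

Since e_{257}(P,P)=e_{257}(Q,Q)=1 and e_{257}(Q,P)=e_{257}(P,Q)^{-1}, expanding e_{257}(110*P + 103*Q,120*P + 20*Q) leaves e(P,Q)^det(M).
det M = 110*20 - 103*120 = -10160 = 120 (mod 257); 120^{-1} = 15 (mod 257).
Miller loop for e_{257} over F_{253087331514301^4}: bits of 257 = 100000001; 8 double steps + 1 add steps, l/v at each.
Result: e(P',Q') = 167196046241202 + 87346692275174*t + 218354034166477*t^2 + 93327820944441*t^3.
Finally e_{257}(P,Q) = 99763246467695 + 152102892807783*t + 200571766161220*t^2 + 63351152028608*t^3.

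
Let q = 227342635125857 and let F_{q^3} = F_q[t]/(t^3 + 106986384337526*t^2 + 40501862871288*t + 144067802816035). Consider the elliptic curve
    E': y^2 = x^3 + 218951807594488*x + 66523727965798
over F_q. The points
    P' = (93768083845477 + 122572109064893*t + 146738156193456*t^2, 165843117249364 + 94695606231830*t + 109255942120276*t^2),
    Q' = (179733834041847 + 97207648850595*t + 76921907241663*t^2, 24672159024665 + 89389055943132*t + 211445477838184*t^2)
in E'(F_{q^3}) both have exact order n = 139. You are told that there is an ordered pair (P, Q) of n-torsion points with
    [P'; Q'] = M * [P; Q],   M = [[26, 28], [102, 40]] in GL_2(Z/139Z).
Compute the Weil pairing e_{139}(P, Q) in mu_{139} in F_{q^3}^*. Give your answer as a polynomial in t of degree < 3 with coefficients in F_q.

e_{139} is bilinear + alternating on E[139], so e_{139}(26*P + 28*Q, 102*P + 40*Q) = e_{139}(P,Q)^(26*40-28*102).
So e_{139}(P,Q) = e_{139}(P',Q')^{108}, since 130*108 = 1 mod 139.
8-bit Miller (10001011) on E'/F_{227342635125857} with a'=218951807594488, b'=66523727965798: accumulate tangent/chord ratios at Q'+S and P'+S'.
e_{139}(P',Q') = 44021186867951 + 120652187742359*t + 155200557524388*t^2.
Hence e(P,Q) = 145504001471416 + 168245035333451*t + 114894854290317*t^2 in F_{227342635125857^3}^*.

145504001471416 + 168245035333451*t + 114894854290317*t^2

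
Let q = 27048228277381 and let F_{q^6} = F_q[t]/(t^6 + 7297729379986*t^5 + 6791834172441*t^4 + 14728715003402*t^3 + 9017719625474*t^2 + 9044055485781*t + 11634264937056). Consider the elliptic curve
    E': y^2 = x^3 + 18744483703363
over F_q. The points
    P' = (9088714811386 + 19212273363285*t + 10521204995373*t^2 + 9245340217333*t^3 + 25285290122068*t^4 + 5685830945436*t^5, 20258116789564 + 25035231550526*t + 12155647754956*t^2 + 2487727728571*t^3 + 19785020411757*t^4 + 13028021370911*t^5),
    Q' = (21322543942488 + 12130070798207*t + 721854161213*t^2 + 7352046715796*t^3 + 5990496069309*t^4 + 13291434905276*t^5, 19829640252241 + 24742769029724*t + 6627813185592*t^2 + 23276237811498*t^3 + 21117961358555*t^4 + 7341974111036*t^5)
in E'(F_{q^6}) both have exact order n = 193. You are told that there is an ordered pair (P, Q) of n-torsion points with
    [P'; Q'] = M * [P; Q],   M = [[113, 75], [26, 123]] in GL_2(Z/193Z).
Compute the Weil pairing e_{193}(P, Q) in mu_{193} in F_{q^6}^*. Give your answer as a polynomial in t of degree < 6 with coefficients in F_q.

23171867118646 + 22722950643691*t + 13967454324115*t^2 + 525721980118*t^3 + 18743453590870*t^4 + 1305121924884*t^5

Under M = [[113,75],[26,123]] in GL_2(Z/193), e_{193}(P',Q') = e_{193}(P,Q)^(113*123-75*26 mod 193).
Hence e(P,Q) = e(P',Q')^{34} where 34 = 176^{-1} mod 193.
8-bit Miller (11000001) on E'/F_{27048228277381} with a'=0, b'=18744483703363: accumulate tangent/chord ratios at Q'+S and P'+S'.
Miller gives e_{193}(P',Q') = 22521704154090 + 13473783597915*t + 832671375554*t^2 + 15730591838127*t^3 + 16668224322828*t^4 + 16021410926740*t^5 in F_{27048228277381^6}.
Finally e_{193}(P,Q) = 23171867118646 + 22722950643691*t + 13967454324115*t^2 + 525721980118*t^3 + 18743453590870*t^4 + 1305121924884*t^5.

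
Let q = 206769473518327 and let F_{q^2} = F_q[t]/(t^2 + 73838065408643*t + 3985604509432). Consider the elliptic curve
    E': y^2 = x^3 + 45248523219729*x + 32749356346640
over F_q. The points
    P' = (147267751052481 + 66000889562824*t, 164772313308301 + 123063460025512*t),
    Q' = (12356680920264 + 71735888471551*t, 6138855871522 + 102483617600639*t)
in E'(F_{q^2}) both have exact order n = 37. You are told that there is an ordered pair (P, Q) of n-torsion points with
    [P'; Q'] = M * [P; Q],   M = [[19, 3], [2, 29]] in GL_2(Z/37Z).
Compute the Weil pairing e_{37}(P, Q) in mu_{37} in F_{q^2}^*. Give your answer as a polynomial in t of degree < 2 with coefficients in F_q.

92810573071889 + 41720245664247*t

Alternating bilinearity on E[37] (values in mu_{37} in F_{206769473518327^2}) gives e(P',Q') = e(P,Q)^det(M).
Inverting 27 mod 37: 11. Thus e_{37}(P,Q) = e(P',Q')^{11}.
Build f_{37,P'} and f_{37,Q'} via the 6-bit ladder of 37=100101_2; evaluate at shifted divisors; quotient in F_{206769473518327^2}.
So e_{37}(P',Q') = 196830566872959 + 108939750368650*t.
Thus e_{37}(P,Q) = 92810573071889 + 41720245664247*t.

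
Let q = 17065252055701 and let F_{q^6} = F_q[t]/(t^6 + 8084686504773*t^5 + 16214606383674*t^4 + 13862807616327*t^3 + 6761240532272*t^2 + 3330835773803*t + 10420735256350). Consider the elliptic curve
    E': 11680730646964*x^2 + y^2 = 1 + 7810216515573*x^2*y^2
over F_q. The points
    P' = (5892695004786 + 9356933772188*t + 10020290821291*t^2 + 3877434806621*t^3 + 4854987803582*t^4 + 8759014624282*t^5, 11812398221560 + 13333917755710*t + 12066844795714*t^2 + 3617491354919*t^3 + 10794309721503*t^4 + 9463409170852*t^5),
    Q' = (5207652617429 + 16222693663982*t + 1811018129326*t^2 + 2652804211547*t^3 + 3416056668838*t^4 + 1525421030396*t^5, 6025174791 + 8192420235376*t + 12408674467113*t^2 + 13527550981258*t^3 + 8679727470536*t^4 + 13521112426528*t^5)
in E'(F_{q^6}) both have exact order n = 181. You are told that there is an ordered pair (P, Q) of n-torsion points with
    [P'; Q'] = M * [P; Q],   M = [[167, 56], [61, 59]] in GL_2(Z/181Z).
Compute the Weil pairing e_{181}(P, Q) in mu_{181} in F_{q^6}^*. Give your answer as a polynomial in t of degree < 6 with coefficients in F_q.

e_{181} is bilinear + alternating on E[181], so e_{181}(167*P + 56*Q, 61*P + 59*Q) = e_{181}(P,Q)^(167*59-56*61).
det(M) mod 181 = 102; its inverse in (Z/181)^* is 126 (check: 102*126 mod 181 = 1).
Edwards->Montgomery: u=(1+y)/(1-y), v=u/x -> 4104152349379v^2=u^3+15673915107299u^2+u; then x_W=5233941546773u+404282517806: y^2=x^3+5224583588672.
Run Miller on y^2=x^3+5224583588672 over F_{17065252055701}: ladder 10110101 (8 bits); e = f_P(D_Q)/f_Q(D_P).
Miller gives e_{181}(P',Q') = 15333419110560 + 9706113282040*t + 5133279231765*t^2 + 16266233330338*t^3 + 16301547156064*t^4 + 917092032759*t^5 in F_{17065252055701^6}.
e_{181}(P,Q) = (15333419110560 + 9706113282040*t + 5133279231765*t^2 + 16266233330338*t^3 + 16301547156064*t^4 + 917092032759*t^5)^{126} = 10855777754576 + 6313282339787*t + 7688183851222*t^2 + 7666036331526*t^3 + 7948760226878*t^4 + 4155043244344*t^5.

10855777754576 + 6313282339787*t + 7688183851222*t^2 + 7666036331526*t^3 + 7948760226878*t^4 + 4155043244344*t^5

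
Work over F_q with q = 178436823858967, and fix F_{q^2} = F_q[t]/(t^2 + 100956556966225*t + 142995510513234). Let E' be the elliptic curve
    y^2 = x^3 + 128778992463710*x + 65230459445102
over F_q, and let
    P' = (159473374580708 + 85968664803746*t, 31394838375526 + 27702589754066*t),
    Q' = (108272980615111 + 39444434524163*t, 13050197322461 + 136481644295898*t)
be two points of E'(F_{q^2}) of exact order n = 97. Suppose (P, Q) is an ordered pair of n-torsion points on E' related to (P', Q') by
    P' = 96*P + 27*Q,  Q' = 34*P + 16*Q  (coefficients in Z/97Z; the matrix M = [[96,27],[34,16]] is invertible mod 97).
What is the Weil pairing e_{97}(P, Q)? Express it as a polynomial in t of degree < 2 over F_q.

139724149774427 + 119969016015537*t

Alternating bilinearity on E[97] (values in mu_{97} in F_{178436823858967^2}) gives e(P',Q') = e(P,Q)^det(M).
det M = 96*16 - 27*34 = 618 = 36 (mod 97); 36^{-1} = 62 (mod 97).
n = 97 = (1100001)_2 (7 bits, wt 3); accumulate f_{97,P'}(Q'+S)/f_{97,P'}(S) along the 6-step ladder.
e_{97}(P',Q') = 72172846464828 + 168863885885514*t.
e_{97}(P,Q) = (72172846464828 + 168863885885514*t)^{62} = 139724149774427 + 119969016015537*t.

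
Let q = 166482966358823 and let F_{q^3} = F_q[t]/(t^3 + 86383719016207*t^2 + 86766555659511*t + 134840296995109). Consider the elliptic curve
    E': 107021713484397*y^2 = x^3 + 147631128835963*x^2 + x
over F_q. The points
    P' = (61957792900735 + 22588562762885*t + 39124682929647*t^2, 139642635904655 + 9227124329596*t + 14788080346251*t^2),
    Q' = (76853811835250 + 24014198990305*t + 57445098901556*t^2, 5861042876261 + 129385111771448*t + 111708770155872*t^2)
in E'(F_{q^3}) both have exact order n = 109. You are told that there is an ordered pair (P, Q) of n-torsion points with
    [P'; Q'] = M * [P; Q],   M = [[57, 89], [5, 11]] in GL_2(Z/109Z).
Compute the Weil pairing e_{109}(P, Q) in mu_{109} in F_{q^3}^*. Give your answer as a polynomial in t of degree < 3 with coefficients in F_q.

5273482700558 + 5533733325767*t + 28801846026928*t^2

e_{109} is bilinear + alternating on E[109], so e_{109}(57*P + 89*Q, 5*P + 11*Q) = e_{109}(P,Q)^(57*11-89*5).
Inverting 73 mod 109: 3. Thus e_{109}(P,Q) = e(P',Q')^{3}.
(x,y)|->(10841976982940x+99773650372859,10841976982940y) sends E' to y^2=x^3+56822948545280*x+74280050863431.
n = 109 = (1101101)_2 (7 bits, wt 5); accumulate f_{109,P'}(Q'+S)/f_{109,P'}(S) along the 6-step ladder.
Result: e(P',Q') = 133237754640194 + 12706720590090*t + 53920072655463*t^2.
Raise to 3: e(P,Q) = 5273482700558 + 5533733325767*t + 28801846026928*t^2 in mu_{109}.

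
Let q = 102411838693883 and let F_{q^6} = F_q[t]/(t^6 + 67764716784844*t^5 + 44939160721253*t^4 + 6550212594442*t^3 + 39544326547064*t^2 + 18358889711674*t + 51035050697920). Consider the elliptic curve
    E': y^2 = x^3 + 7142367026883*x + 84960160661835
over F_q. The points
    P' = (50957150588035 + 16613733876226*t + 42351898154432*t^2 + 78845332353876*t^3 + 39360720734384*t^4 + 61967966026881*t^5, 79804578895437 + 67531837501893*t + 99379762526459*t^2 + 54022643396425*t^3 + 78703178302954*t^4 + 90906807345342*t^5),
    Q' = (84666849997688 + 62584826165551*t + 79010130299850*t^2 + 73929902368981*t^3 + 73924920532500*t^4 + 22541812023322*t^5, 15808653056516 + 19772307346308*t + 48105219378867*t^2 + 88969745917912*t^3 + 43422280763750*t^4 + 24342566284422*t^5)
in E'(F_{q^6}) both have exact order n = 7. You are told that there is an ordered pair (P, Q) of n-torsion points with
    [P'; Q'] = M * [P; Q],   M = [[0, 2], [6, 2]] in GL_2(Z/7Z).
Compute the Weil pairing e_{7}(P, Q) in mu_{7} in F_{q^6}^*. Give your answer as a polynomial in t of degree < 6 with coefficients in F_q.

Alternating bilinearity on E[7] (values in mu_{7} in F_{102411838693883^6}) gives e(P',Q') = e(P,Q)^det(M).
0*2 - 2*6 = -12; reduced mod 7: det = 2, inverse 4.
3-bit Miller (111) on E'/F_{102411838693883} with a'=7142367026883, b'=84960160661835: accumulate tangent/chord ratios at Q'+S and P'+S'.
So e_{7}(P',Q') = 73329099343749 + 1909994398161*t + 26934439677931*t^2 + 65704542234266*t^3 + 89691257915061*t^4 + 98506134016853*t^5.
(73329099343749 + 1909994398161*t + 26934439677931*t^2 + 65704542234266*t^3 + 89691257915061*t^4 + 98506134016853*t^5)^{4} mod (102411838693883,f) = 75995215552418 + 99397927952897*t + 4803092630132*t^2 + 89629488851881*t^3 + 96416765455173*t^4 + 1398881808243*t^5.

75995215552418 + 99397927952897*t + 4803092630132*t^2 + 89629488851881*t^3 + 96416765455173*t^4 + 1398881808243*t^5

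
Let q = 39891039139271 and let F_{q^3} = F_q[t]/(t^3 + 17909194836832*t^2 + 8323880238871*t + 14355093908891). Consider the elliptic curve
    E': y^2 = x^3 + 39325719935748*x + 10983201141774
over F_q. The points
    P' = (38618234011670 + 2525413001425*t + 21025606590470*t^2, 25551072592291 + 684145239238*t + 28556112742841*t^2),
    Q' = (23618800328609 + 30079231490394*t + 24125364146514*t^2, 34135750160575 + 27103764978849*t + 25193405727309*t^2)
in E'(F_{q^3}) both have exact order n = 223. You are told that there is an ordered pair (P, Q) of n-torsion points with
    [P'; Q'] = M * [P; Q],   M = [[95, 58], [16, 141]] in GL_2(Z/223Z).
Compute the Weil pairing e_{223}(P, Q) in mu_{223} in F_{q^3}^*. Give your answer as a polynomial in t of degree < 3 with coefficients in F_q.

18537796988481 + 23213294753728*t + 24539684494143*t^2

Since e_{223}(P,P)=e_{223}(Q,Q)=1 and e_{223}(Q,P)=e_{223}(P,Q)^{-1}, expanding e_{223}(95*P + 58*Q,16*P + 141*Q) leaves e(P,Q)^det(M).
det(M) mod 223 = 202; its inverse in (Z/223)^* is 138 (check: 202*138 mod 223 = 1).
8-bit Miller (11011111) on E'/F_{39891039139271} with a'=39325719935748, b'=10983201141774: accumulate tangent/chord ratios at Q'+S and P'+S'.
Miller gives e_{223}(P',Q') = 8394532742348 + 31534917602154*t + 7243048835182*t^2 in F_{39891039139271^3}.
Raise to 138: e(P,Q) = 18537796988481 + 23213294753728*t + 24539684494143*t^2 in mu_{223}.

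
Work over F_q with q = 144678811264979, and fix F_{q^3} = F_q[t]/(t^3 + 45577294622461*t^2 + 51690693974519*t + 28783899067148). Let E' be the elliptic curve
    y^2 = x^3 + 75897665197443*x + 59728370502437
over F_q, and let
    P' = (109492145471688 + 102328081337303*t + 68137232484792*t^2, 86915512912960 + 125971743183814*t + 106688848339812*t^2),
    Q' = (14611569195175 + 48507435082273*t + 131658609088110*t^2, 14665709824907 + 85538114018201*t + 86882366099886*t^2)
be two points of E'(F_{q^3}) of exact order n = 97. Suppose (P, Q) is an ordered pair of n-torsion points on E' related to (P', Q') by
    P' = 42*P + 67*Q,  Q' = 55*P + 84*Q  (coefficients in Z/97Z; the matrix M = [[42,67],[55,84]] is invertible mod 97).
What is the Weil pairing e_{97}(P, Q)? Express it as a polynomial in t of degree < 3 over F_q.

20695124487242 + 73130180038455*t + 112359068230307*t^2

e_{97} is bilinear + alternating on E[97], so e_{97}(42*P + 67*Q, 55*P + 84*Q) = e_{97}(P,Q)^(42*84-67*55).
42*84 - 67*55 = -157; reduced mod 97: det = 37, inverse 21.
Double-and-add over 1100001: 7-1 doublings, 3-1 additions; each step l_{T,T}/v_{2T} or l_{T,P'}/v at Q'+S for random S.
f_P(D_Q)/f_Q(D_P) = 138451944597836 + 36988246490211*t + 62173013696570*t^2.
e_{97}(P,Q) = (138451944597836 + 36988246490211*t + 62173013696570*t^2)^{21} = 20695124487242 + 73130180038455*t + 112359068230307*t^2.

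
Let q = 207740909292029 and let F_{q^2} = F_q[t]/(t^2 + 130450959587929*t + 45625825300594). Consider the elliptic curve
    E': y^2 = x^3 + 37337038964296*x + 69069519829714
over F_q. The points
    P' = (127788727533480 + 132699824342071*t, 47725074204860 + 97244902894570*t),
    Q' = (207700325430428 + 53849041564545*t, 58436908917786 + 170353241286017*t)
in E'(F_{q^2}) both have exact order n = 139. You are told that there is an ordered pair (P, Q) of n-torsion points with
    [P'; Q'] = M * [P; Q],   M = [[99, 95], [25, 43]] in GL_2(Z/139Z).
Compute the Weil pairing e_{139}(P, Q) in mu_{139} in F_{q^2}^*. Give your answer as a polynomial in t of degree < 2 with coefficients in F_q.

Since e_{139}(P,P)=e_{139}(Q,Q)=1 and e_{139}(Q,P)=e_{139}(P,Q)^{-1}, expanding e_{139}(99*P + 95*Q,25*P + 43*Q) leaves e(P,Q)^det(M).
Inverting 75 mod 139: 76. Thus e_{139}(P,Q) = e(P',Q')^{76}.
n = 139 = (10001011)_2 (8 bits, wt 4); accumulate f_{139,P'}(Q'+S)/f_{139,P'}(S) along the 7-step ladder.
So e_{139}(P',Q') = 107868364194728 + 36293248087630*t.
Thus e_{139}(P,Q) = 107050541574278 + 65630852413389*t.

107050541574278 + 65630852413389*t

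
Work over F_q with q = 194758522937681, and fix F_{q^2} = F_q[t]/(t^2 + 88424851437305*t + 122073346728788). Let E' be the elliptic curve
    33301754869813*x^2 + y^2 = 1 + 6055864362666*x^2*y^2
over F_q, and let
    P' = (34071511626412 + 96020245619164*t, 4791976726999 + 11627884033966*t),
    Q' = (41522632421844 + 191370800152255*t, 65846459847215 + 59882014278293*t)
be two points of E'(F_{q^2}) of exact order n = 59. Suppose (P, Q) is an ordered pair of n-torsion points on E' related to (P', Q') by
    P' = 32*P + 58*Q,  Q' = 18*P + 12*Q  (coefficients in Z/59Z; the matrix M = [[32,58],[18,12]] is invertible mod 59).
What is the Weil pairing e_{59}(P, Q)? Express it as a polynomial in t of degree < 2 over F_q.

e_{59} is bilinear + alternating on E[59], so e_{59}(32*P + 58*Q, 18*P + 12*Q) = e_{59}(P,Q)^(32*12-58*18).
det(M) mod 59 = 48; its inverse in (Z/59)^* is 16 (check: 48*16 mod 59 = 1).
Map (x,y)_Ed via u=(1+y)/(1-y), v=(1+y)/((1-y)x) to Montgomery A=91778008337122,B=5364290676667; then to (a',b')=(137398735225829,97158702083694).
Run Miller on y^2=x^3+137398735225829*x+97158702083694 over F_{194758522937681}: ladder 111011 (6 bits); e = f_P(D_Q)/f_Q(D_P).
e_{59}(P',Q') = 26083255683623 + 115194009006082*t.
Thus e_{59}(P,Q) = 166398843127367 + 65457718870162*t.

166398843127367 + 65457718870162*t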